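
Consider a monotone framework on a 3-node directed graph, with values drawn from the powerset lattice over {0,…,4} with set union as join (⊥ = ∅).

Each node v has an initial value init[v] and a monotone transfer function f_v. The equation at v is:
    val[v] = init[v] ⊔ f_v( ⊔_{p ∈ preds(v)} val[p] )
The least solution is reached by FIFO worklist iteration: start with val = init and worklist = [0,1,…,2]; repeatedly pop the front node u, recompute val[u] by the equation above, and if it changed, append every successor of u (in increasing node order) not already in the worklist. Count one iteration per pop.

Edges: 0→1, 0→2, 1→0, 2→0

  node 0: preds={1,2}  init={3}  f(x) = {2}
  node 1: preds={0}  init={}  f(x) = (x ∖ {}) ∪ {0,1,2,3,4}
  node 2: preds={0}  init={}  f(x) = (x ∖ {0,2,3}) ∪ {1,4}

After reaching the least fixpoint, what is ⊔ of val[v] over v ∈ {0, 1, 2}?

{0,1,2,3,4}

Trace (4 dequeues):
  [1] u=0 | in {} | out {2,3} | prev {3} | push {}
  [2] u=1 | in {2,3} | out {0,1,2,3,4} | prev {} | push {0}
  [3] u=2 | in {2,3} | out {1,4} | prev {} | push {}
  [4] u=0 | in {0,1,2,3,4} | out {2,3} | ==

Converged values:
  [0] {2,3}
  [1] {0,1,2,3,4}
  [2] {1,4}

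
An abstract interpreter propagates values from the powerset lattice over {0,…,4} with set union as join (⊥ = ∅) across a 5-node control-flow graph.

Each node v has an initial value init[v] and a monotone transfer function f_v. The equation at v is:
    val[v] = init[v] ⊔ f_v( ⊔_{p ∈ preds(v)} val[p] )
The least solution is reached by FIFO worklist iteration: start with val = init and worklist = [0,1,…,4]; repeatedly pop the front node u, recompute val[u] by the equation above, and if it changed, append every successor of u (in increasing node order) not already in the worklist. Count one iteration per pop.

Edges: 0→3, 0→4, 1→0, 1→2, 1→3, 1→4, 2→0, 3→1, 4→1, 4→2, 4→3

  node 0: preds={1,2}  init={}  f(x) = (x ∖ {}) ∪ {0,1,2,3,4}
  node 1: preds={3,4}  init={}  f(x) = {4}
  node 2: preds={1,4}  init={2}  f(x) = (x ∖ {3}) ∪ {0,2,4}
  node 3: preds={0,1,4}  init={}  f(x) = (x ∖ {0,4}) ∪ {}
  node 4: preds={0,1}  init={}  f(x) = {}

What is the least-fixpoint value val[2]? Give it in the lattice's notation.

Worklist (7 pops):
  #1 pop 0: in={2} → {0,1,2,3,4} (was {}); enqueue []
  #2 pop 1: in={} → {4} (was {}); enqueue [0]
  #3 pop 2: in={4} → {0,2,4} (was {2}); enqueue []
  #4 pop 3: in={0,1,2,3,4} → {1,2,3} (was {}); enqueue [1]
  #5 pop 4: in={0,1,2,3,4} → {} (no change)
  #6 pop 0: in={0,2,4} → {0,1,2,3,4} (no change)
  #7 pop 1: in={1,2,3} → {4} (no change)

Fixpoint:
  val[0] = {0,1,2,3,4}
  val[1] = {4}
  val[2] = {0,2,4}
  val[3] = {1,2,3}
  val[4] = {}

{0,2,4}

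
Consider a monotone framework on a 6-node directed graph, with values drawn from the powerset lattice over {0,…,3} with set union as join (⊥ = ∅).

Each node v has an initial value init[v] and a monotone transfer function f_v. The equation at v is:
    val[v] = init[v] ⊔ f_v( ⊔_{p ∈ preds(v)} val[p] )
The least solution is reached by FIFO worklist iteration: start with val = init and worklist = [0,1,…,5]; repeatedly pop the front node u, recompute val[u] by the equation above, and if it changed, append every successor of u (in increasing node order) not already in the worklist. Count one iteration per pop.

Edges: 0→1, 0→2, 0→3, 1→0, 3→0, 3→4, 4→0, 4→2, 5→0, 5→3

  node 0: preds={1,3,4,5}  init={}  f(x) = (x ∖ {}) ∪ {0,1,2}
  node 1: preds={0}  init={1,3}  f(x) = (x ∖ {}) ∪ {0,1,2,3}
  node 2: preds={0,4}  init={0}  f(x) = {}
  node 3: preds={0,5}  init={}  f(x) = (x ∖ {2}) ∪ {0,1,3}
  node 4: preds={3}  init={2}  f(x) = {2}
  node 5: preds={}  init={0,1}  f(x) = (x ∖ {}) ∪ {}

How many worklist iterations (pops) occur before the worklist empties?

7

Trace (7 dequeues):
  [1] u=0 | in {0,1,2,3} | out {0,1,2,3} | prev {} | push {}
  [2] u=1 | in {0,1,2,3} | out {0,1,2,3} | prev {1,3} | push {0}
  [3] u=2 | in {0,1,2,3} | out {0} | ==
  [4] u=3 | in {0,1,2,3} | out {0,1,3} | prev {} | push {}
  [5] u=4 | in {0,1,3} | out {2} | ==
  [6] u=5 | in {} | out {0,1} | ==
  [7] u=0 | in {0,1,2,3} | out {0,1,2,3} | ==

Converged values:
  [0] {0,1,2,3}
  [1] {0,1,2,3}
  [2] {0}
  [3] {0,1,3}
  [4] {2}
  [5] {0,1}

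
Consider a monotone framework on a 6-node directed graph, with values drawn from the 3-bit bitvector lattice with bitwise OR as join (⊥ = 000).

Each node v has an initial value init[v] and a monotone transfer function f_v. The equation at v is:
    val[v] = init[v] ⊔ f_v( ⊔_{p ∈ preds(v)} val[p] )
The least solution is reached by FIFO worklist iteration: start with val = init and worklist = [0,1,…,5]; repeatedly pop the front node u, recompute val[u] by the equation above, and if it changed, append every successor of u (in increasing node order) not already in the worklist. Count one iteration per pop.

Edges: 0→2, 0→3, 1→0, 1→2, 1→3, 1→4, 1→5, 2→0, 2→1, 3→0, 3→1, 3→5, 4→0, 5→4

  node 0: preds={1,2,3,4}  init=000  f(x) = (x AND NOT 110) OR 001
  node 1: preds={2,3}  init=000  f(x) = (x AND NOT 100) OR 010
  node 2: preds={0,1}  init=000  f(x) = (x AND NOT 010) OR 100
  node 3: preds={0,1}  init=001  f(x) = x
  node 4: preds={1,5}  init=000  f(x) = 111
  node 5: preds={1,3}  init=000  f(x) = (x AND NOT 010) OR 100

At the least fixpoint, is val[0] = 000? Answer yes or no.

no

Iteration log — 9 steps:
  step 1. node 0  ⊔preds=001  new=001  old=000  +wl: 
  step 2. node 1  ⊔preds=001  new=011  old=000  +wl: 0
  step 3. node 2  ⊔preds=011  new=101  old=000  +wl: 1
  step 4. node 3  ⊔preds=011  new=011  old=001  +wl: 
  step 5. node 4  ⊔preds=011  new=111  old=000  +wl: 
  step 6. node 5  ⊔preds=011  new=101  old=000  +wl: 4
  step 7. node 0  ⊔preds=111  new=001  stable
  step 8. node 1  ⊔preds=111  new=011  stable
  step 9. node 4  ⊔preds=111  new=111  stable

Least fixpoint reached:
  node 0: 001
  node 1: 011
  node 2: 101
  node 3: 011
  node 4: 111
  node 5: 101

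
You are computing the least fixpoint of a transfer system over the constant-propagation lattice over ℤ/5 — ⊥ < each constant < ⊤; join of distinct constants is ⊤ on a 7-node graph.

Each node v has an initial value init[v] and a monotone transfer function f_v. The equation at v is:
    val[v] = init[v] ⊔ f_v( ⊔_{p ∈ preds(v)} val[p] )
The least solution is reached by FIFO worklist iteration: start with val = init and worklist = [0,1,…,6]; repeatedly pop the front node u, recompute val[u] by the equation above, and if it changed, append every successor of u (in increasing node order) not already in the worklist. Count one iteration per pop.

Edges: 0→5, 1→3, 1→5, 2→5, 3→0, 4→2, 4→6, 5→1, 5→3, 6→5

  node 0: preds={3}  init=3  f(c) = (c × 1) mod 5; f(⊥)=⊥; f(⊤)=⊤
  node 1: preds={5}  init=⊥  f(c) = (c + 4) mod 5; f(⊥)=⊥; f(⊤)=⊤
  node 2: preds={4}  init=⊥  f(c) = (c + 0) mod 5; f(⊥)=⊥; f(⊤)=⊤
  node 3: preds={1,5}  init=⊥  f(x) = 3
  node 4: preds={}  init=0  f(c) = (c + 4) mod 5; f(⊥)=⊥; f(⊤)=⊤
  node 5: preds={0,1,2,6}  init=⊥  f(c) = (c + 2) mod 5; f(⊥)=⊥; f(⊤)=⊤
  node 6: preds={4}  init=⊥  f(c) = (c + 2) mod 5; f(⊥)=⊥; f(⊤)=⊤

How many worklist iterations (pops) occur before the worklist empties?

11

Iteration log — 11 steps:
  step 1. node 0  ⊔preds=⊥  new=3  stable
  step 2. node 1  ⊔preds=⊥  new=⊥  stable
  step 3. node 2  ⊔preds=0  new=0  old=⊥  +wl: 
  step 4. node 3  ⊔preds=⊥  new=3  old=⊥  +wl: 0
  step 5. node 4  ⊔preds=⊥  new=0  stable
  step 6. node 5  ⊔preds=⊤  new=⊤  old=⊥  +wl: 1,3
  step 7. node 6  ⊔preds=0  new=2  old=⊥  +wl: 5
  step 8. node 0  ⊔preds=3  new=3  stable
  step 9. node 1  ⊔preds=⊤  new=⊤  old=⊥  +wl: 
  step 10. node 3  ⊔preds=⊤  new=3  stable
  step 11. node 5  ⊔preds=⊤  new=⊤  stable

Least fixpoint reached:
  node 0: 3
  node 1: ⊤
  node 2: 0
  node 3: 3
  node 4: 0
  node 5: ⊤
  node 6: 2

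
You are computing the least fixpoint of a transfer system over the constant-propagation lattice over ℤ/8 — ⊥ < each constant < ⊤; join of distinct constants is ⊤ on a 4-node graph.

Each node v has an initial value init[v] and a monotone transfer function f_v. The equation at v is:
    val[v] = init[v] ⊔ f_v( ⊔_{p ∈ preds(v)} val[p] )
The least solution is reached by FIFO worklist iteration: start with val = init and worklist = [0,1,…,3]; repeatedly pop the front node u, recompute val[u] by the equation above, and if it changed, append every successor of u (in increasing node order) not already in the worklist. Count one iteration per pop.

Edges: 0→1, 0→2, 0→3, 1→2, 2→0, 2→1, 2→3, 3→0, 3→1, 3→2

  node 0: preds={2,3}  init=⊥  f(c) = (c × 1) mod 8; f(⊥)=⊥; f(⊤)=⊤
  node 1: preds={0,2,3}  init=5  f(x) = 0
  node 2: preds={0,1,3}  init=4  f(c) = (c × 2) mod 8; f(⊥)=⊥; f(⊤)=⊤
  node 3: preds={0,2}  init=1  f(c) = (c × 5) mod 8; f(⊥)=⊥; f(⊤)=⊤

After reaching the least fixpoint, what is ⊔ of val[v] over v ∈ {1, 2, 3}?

⊤

Iteration log — 7 steps:
  step 1. node 0  ⊔preds=⊤  new=⊤  old=⊥  +wl: 
  step 2. node 1  ⊔preds=⊤  new=⊤  old=5  +wl: 
  step 3. node 2  ⊔preds=⊤  new=⊤  old=4  +wl: 0,1
  step 4. node 3  ⊔preds=⊤  new=⊤  old=1  +wl: 2
  step 5. node 0  ⊔preds=⊤  new=⊤  stable
  step 6. node 1  ⊔preds=⊤  new=⊤  stable
  step 7. node 2  ⊔preds=⊤  new=⊤  stable

Least fixpoint reached:
  node 0: ⊤
  node 1: ⊤
  node 2: ⊤
  node 3: ⊤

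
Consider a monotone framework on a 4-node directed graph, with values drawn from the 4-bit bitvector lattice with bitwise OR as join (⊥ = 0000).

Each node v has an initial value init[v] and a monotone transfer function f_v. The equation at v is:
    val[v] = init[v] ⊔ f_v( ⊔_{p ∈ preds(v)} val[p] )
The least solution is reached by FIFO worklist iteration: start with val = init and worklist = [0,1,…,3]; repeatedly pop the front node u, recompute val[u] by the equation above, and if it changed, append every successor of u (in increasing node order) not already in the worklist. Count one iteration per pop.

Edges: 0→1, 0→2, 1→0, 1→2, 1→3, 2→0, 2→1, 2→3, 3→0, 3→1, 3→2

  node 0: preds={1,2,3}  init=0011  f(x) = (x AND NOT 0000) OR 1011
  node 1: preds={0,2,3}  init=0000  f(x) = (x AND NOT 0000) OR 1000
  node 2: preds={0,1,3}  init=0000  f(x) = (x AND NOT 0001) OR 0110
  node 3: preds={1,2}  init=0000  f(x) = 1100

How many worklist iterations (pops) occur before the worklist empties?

9

Iteration log — 9 steps:
  step 1. node 0  ⊔preds=0000  new=1011  old=0011  +wl: 
  step 2. node 1  ⊔preds=1011  new=1011  old=0000  +wl: 0
  step 3. node 2  ⊔preds=1011  new=1110  old=0000  +wl: 1
  step 4. node 3  ⊔preds=1111  new=1100  old=0000  +wl: 2
  step 5. node 0  ⊔preds=1111  new=1111  old=1011  +wl: 
  step 6. node 1  ⊔preds=1111  new=1111  old=1011  +wl: 0,3
  step 7. node 2  ⊔preds=1111  new=1110  stable
  step 8. node 0  ⊔preds=1111  new=1111  stable
  step 9. node 3  ⊔preds=1111  new=1100  stable

Least fixpoint reached:
  node 0: 1111
  node 1: 1111
  node 2: 1110
  node 3: 1100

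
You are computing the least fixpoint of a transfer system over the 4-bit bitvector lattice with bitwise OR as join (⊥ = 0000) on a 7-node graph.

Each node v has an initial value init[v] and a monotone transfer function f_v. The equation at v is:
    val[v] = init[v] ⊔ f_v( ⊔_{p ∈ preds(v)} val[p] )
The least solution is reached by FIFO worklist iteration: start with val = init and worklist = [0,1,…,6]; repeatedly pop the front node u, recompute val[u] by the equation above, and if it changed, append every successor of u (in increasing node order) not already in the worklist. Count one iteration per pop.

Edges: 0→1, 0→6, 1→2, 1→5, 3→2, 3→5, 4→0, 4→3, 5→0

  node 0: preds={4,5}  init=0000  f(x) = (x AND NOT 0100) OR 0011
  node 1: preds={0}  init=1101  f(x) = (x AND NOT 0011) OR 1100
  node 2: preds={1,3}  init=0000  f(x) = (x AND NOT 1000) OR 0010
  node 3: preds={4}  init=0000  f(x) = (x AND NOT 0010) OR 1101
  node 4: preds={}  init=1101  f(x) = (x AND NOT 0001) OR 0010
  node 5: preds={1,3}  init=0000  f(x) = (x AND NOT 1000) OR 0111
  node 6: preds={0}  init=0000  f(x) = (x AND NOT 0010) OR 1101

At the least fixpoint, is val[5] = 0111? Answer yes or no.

Iteration log — 10 steps:
  step 1. node 0  ⊔preds=1101  new=1011  old=0000  +wl: 
  step 2. node 1  ⊔preds=1011  new=1101  stable
  step 3. node 2  ⊔preds=1101  new=0111  old=0000  +wl: 
  step 4. node 3  ⊔preds=1101  new=1101  old=0000  +wl: 2
  step 5. node 4  ⊔preds=0000  new=1111  old=1101  +wl: 0,3
  step 6. node 5  ⊔preds=1101  new=0111  old=0000  +wl: 
  step 7. node 6  ⊔preds=1011  new=1101  old=0000  +wl: 
  step 8. node 2  ⊔preds=1101  new=0111  stable
  step 9. node 0  ⊔preds=1111  new=1011  stable
  step 10. node 3  ⊔preds=1111  new=1101  stable

Least fixpoint reached:
  node 0: 1011
  node 1: 1101
  node 2: 0111
  node 3: 1101
  node 4: 1111
  node 5: 0111
  node 6: 1101

yes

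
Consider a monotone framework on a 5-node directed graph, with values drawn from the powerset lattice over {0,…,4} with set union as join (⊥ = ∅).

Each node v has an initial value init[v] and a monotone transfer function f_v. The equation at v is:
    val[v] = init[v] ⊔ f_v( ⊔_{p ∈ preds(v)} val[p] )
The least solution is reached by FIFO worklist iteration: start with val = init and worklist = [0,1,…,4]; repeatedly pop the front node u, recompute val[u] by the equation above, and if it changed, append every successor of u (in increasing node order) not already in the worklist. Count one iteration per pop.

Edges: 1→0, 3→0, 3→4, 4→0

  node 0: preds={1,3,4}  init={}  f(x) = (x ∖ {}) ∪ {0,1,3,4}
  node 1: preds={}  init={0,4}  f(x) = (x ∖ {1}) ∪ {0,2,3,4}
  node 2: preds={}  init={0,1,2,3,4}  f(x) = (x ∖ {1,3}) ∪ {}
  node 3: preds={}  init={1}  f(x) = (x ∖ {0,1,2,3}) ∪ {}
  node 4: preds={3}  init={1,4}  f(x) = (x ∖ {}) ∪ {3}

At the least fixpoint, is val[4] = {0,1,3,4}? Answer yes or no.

no

Trace (6 dequeues):
  [1] u=0 | in {0,1,4} | out {0,1,3,4} | prev {} | push {}
  [2] u=1 | in {} | out {0,2,3,4} | prev {0,4} | push {0}
  [3] u=2 | in {} | out {0,1,2,3,4} | ==
  [4] u=3 | in {} | out {1} | ==
  [5] u=4 | in {1} | out {1,3,4} | prev {1,4} | push {}
  [6] u=0 | in {0,1,2,3,4} | out {0,1,2,3,4} | prev {0,1,3,4} | push {}

Converged values:
  [0] {0,1,2,3,4}
  [1] {0,2,3,4}
  [2] {0,1,2,3,4}
  [3] {1}
  [4] {1,3,4}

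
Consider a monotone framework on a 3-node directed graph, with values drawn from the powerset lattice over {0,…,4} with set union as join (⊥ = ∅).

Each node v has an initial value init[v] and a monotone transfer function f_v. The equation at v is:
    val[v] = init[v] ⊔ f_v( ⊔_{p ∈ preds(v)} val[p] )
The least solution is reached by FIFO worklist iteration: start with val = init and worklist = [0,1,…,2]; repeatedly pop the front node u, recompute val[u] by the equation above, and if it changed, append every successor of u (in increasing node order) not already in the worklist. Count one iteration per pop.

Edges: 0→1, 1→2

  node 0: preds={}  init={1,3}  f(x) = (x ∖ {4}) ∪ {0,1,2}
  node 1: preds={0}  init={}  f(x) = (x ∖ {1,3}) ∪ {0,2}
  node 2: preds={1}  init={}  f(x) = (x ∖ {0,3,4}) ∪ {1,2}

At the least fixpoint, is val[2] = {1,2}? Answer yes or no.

Iteration log — 3 steps:
  step 1. node 0  ⊔preds={}  new={0,1,2,3}  old={1,3}  +wl: 
  step 2. node 1  ⊔preds={0,1,2,3}  new={0,2}  old={}  +wl: 
  step 3. node 2  ⊔preds={0,2}  new={1,2}  old={}  +wl: 

Least fixpoint reached:
  node 0: {0,1,2,3}
  node 1: {0,2}
  node 2: {1,2}

yes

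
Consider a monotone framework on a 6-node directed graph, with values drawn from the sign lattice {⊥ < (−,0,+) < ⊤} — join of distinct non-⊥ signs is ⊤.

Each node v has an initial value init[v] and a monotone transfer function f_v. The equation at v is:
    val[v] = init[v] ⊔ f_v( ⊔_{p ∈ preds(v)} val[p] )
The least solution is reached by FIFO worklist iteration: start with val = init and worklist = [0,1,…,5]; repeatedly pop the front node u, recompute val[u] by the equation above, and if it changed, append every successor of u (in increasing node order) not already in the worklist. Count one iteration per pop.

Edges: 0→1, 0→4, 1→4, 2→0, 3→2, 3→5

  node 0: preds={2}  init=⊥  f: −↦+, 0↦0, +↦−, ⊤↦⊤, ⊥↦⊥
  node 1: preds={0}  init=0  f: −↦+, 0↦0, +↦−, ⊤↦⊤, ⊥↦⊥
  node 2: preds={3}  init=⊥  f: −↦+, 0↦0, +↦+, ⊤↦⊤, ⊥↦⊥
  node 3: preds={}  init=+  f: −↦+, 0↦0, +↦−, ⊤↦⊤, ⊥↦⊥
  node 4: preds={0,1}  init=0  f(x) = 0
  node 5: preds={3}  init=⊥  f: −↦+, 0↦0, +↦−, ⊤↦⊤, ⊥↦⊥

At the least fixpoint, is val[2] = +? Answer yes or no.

yes

Iteration log — 9 steps:
  step 1. node 0  ⊔preds=⊥  new=⊥  stable
  step 2. node 1  ⊔preds=⊥  new=0  stable
  step 3. node 2  ⊔preds=+  new=+  old=⊥  +wl: 0
  step 4. node 3  ⊔preds=⊥  new=+  stable
  step 5. node 4  ⊔preds=0  new=0  stable
  step 6. node 5  ⊔preds=+  new=−  old=⊥  +wl: 
  step 7. node 0  ⊔preds=+  new=−  old=⊥  +wl: 1,4
  step 8. node 1  ⊔preds=−  new=⊤  old=0  +wl: 
  step 9. node 4  ⊔preds=⊤  new=0  stable

Least fixpoint reached:
  node 0: −
  node 1: ⊤
  node 2: +
  node 3: +
  node 4: 0
  node 5: −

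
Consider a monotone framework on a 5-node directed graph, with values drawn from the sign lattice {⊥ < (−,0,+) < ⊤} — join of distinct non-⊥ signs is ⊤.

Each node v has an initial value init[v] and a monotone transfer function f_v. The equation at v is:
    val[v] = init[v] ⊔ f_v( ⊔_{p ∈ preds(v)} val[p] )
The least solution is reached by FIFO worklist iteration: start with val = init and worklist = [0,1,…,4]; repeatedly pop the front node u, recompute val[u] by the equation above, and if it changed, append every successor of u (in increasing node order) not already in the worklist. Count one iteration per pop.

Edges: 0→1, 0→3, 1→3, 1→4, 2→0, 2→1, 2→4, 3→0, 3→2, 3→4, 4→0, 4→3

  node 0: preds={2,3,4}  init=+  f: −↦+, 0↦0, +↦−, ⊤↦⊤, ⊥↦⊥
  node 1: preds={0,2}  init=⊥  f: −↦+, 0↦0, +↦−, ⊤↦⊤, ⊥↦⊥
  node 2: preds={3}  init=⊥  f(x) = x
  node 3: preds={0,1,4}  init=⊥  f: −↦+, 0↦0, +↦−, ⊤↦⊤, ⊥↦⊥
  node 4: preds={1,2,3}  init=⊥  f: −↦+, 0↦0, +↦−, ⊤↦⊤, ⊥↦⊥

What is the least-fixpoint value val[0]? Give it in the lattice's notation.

⊤

Iteration log — 12 steps:
  step 1. node 0  ⊔preds=⊥  new=+  stable
  step 2. node 1  ⊔preds=+  new=−  old=⊥  +wl: 
  step 3. node 2  ⊔preds=⊥  new=⊥  stable
  step 4. node 3  ⊔preds=⊤  new=⊤  old=⊥  +wl: 0,2
  step 5. node 4  ⊔preds=⊤  new=⊤  old=⊥  +wl: 3
  step 6. node 0  ⊔preds=⊤  new=⊤  old=+  +wl: 1
  step 7. node 2  ⊔preds=⊤  new=⊤  old=⊥  +wl: 0,4
  step 8. node 3  ⊔preds=⊤  new=⊤  stable
  step 9. node 1  ⊔preds=⊤  new=⊤  old=−  +wl: 3
  step 10. node 0  ⊔preds=⊤  new=⊤  stable
  step 11. node 4  ⊔preds=⊤  new=⊤  stable
  step 12. node 3  ⊔preds=⊤  new=⊤  stable

Least fixpoint reached:
  node 0: ⊤
  node 1: ⊤
  node 2: ⊤
  node 3: ⊤
  node 4: ⊤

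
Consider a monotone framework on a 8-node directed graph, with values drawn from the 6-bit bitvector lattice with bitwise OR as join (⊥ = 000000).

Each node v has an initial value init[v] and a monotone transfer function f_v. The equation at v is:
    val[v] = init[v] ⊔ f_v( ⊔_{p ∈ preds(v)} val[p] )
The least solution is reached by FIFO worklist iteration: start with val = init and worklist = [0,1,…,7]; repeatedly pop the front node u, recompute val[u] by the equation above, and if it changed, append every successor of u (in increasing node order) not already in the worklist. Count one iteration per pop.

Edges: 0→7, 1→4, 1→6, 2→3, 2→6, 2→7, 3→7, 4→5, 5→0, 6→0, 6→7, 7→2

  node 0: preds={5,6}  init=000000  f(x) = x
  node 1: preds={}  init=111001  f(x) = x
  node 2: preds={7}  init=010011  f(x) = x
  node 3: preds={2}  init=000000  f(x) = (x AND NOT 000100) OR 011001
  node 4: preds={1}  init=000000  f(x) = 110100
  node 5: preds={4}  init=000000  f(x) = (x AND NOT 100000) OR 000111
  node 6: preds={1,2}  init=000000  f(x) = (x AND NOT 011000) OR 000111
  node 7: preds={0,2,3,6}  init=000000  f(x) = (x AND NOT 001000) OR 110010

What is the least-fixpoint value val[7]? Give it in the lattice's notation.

Worklist (14 pops):
  #1 pop 0: in=000000 → 000000 (no change)
  #2 pop 1: in=000000 → 111001 (no change)
  #3 pop 2: in=000000 → 010011 (no change)
  #4 pop 3: in=010011 → 011011 (was 000000); enqueue []
  #5 pop 4: in=111001 → 110100 (was 000000); enqueue []
  #6 pop 5: in=110100 → 010111 (was 000000); enqueue [0]
  #7 pop 6: in=111011 → 100111 (was 000000); enqueue []
  #8 pop 7: in=111111 → 110111 (was 000000); enqueue [2]
  #9 pop 0: in=110111 → 110111 (was 000000); enqueue [7]
  #10 pop 2: in=110111 → 110111 (was 010011); enqueue [3,6]
  #11 pop 7: in=111111 → 110111 (no change)
  #12 pop 3: in=110111 → 111011 (was 011011); enqueue [7]
  #13 pop 6: in=111111 → 100111 (no change)
  #14 pop 7: in=111111 → 110111 (no change)

Fixpoint:
  val[0] = 110111
  val[1] = 111001
  val[2] = 110111
  val[3] = 111011
  val[4] = 110100
  val[5] = 010111
  val[6] = 100111
  val[7] = 110111

110111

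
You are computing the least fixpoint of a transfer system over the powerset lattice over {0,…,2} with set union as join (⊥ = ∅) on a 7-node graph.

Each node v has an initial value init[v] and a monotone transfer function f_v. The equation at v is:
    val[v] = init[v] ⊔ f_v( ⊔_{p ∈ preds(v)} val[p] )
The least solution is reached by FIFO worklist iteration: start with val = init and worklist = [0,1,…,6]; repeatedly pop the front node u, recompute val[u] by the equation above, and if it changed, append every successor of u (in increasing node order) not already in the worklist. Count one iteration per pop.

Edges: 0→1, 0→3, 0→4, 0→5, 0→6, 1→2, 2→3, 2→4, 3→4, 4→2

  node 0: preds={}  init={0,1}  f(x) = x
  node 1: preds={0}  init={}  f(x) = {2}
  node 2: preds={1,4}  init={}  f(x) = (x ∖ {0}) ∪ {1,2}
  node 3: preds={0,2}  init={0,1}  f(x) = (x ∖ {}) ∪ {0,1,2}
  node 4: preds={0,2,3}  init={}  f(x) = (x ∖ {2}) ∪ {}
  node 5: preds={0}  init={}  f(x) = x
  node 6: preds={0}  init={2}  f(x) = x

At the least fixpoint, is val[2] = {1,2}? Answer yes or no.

yes

Worklist (8 pops):
  #1 pop 0: in={} → {0,1} (no change)
  #2 pop 1: in={0,1} → {2} (was {}); enqueue []
  #3 pop 2: in={2} → {1,2} (was {}); enqueue []
  #4 pop 3: in={0,1,2} → {0,1,2} (was {0,1}); enqueue []
  #5 pop 4: in={0,1,2} → {0,1} (was {}); enqueue [2]
  #6 pop 5: in={0,1} → {0,1} (was {}); enqueue []
  #7 pop 6: in={0,1} → {0,1,2} (was {2}); enqueue []
  #8 pop 2: in={0,1,2} → {1,2} (no change)

Fixpoint:
  val[0] = {0,1}
  val[1] = {2}
  val[2] = {1,2}
  val[3] = {0,1,2}
  val[4] = {0,1}
  val[5] = {0,1}
  val[6] = {0,1,2}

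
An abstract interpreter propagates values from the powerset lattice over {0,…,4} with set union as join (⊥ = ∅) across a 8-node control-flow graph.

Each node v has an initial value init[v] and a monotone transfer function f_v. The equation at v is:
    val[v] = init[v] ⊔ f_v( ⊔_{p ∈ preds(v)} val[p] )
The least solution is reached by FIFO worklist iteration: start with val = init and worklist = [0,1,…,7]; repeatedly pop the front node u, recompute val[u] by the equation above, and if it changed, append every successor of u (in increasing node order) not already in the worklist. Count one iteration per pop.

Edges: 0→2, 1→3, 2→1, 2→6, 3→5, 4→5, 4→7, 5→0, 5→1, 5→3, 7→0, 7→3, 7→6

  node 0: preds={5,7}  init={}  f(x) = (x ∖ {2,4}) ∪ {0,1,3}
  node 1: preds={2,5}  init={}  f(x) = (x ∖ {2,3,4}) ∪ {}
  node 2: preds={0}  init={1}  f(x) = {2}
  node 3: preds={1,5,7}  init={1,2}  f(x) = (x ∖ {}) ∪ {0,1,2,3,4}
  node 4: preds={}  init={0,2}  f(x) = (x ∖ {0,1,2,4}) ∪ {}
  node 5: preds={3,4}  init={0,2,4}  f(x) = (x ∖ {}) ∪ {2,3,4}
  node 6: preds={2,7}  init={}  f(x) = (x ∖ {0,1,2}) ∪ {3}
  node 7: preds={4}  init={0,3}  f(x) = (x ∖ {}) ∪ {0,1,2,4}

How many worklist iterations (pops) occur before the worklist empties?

12

Iteration log — 12 steps:
  step 1. node 0  ⊔preds={0,2,3,4}  new={0,1,3}  old={}  +wl: 
  step 2. node 1  ⊔preds={0,1,2,4}  new={0,1}  old={}  +wl: 
  step 3. node 2  ⊔preds={0,1,3}  new={1,2}  old={1}  +wl: 1
  step 4. node 3  ⊔preds={0,1,2,3,4}  new={0,1,2,3,4}  old={1,2}  +wl: 
  step 5. node 4  ⊔preds={}  new={0,2}  stable
  step 6. node 5  ⊔preds={0,1,2,3,4}  new={0,1,2,3,4}  old={0,2,4}  +wl: 0,3
  step 7. node 6  ⊔preds={0,1,2,3}  new={3}  old={}  +wl: 
  step 8. node 7  ⊔preds={0,2}  new={0,1,2,3,4}  old={0,3}  +wl: 6
  step 9. node 1  ⊔preds={0,1,2,3,4}  new={0,1}  stable
  step 10. node 0  ⊔preds={0,1,2,3,4}  new={0,1,3}  stable
  step 11. node 3  ⊔preds={0,1,2,3,4}  new={0,1,2,3,4}  stable
  step 12. node 6  ⊔preds={0,1,2,3,4}  new={3,4}  old={3}  +wl: 

Least fixpoint reached:
  node 0: {0,1,3}
  node 1: {0,1}
  node 2: {1,2}
  node 3: {0,1,2,3,4}
  node 4: {0,2}
  node 5: {0,1,2,3,4}
  node 6: {3,4}
  node 7: {0,1,2,3,4}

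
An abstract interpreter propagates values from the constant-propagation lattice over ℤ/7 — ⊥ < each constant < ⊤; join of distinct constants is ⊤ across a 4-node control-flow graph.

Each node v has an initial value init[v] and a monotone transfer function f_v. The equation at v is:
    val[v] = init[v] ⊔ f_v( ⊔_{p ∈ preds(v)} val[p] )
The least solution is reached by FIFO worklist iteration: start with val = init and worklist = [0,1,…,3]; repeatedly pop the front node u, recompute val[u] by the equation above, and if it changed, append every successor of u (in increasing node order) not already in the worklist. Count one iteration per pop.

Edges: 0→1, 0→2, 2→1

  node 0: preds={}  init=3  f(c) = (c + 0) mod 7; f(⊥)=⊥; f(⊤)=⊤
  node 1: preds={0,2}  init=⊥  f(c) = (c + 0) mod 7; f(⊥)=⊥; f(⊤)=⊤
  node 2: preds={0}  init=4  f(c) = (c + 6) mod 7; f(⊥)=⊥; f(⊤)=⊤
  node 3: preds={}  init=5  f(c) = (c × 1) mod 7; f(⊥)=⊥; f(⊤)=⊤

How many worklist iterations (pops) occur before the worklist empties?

5

Worklist (5 pops):
  #1 pop 0: in=⊥ → 3 (no change)
  #2 pop 1: in=⊤ → ⊤ (was ⊥); enqueue []
  #3 pop 2: in=3 → ⊤ (was 4); enqueue [1]
  #4 pop 3: in=⊥ → 5 (no change)
  #5 pop 1: in=⊤ → ⊤ (no change)

Fixpoint:
  val[0] = 3
  val[1] = ⊤
  val[2] = ⊤
  val[3] = 5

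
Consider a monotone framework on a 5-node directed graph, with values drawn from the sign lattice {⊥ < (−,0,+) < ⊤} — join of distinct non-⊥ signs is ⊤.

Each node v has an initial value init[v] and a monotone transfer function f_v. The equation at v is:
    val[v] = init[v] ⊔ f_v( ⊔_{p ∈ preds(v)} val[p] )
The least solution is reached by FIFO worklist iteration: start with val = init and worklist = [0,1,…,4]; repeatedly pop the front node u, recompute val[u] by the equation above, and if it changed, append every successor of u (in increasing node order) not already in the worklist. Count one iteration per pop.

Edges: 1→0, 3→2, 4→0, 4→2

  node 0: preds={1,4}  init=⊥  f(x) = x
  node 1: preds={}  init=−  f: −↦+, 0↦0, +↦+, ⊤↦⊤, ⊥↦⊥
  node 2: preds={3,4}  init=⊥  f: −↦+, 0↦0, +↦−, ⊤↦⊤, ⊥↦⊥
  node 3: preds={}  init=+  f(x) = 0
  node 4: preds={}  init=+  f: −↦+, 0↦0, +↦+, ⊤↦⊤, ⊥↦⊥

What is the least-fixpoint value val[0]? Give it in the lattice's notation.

⊤

Worklist (6 pops):
  #1 pop 0: in=⊤ → ⊤ (was ⊥); enqueue []
  #2 pop 1: in=⊥ → − (no change)
  #3 pop 2: in=+ → − (was ⊥); enqueue []
  #4 pop 3: in=⊥ → ⊤ (was +); enqueue [2]
  #5 pop 4: in=⊥ → + (no change)
  #6 pop 2: in=⊤ → ⊤ (was −); enqueue []

Fixpoint:
  val[0] = ⊤
  val[1] = −
  val[2] = ⊤
  val[3] = ⊤
  val[4] = +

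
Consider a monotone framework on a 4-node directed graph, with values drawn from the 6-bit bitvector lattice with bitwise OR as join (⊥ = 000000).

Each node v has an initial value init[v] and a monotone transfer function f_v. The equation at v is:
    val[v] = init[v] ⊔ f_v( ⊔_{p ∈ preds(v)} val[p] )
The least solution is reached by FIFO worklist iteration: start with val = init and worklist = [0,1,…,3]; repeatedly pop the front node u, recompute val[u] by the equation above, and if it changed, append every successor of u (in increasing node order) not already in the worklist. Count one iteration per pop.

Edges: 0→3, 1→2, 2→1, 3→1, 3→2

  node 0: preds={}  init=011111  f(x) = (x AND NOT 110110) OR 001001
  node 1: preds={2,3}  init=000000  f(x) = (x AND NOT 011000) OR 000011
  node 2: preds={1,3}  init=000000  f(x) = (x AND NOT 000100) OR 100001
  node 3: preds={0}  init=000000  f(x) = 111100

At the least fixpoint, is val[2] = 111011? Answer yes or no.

Trace (7 dequeues):
  [1] u=0 | in 000000 | out 011111 | ==
  [2] u=1 | in 000000 | out 000011 | prev 000000 | push {}
  [3] u=2 | in 000011 | out 100011 | prev 000000 | push {1}
  [4] u=3 | in 011111 | out 111100 | prev 000000 | push {2}
  [5] u=1 | in 111111 | out 100111 | prev 000011 | push {}
  [6] u=2 | in 111111 | out 111011 | prev 100011 | push {1}
  [7] u=1 | in 111111 | out 100111 | ==

Converged values:
  [0] 011111
  [1] 100111
  [2] 111011
  [3] 111100

yes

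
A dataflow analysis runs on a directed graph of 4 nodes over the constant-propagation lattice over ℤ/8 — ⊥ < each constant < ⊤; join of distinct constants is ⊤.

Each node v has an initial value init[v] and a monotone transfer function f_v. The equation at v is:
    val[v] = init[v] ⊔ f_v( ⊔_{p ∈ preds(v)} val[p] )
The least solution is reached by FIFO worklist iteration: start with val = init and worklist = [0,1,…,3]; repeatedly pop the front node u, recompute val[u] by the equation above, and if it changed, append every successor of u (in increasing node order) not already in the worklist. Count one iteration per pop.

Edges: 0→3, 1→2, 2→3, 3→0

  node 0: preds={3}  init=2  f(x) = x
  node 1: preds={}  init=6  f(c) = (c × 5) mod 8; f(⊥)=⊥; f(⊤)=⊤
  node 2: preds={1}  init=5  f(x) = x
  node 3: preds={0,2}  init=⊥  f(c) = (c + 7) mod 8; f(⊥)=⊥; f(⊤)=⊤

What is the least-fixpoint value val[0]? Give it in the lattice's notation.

Trace (6 dequeues):
  [1] u=0 | in ⊥ | out 2 | ==
  [2] u=1 | in ⊥ | out 6 | ==
  [3] u=2 | in 6 | out ⊤ | prev 5 | push {}
  [4] u=3 | in ⊤ | out ⊤ | prev ⊥ | push {0}
  [5] u=0 | in ⊤ | out ⊤ | prev 2 | push {3}
  [6] u=3 | in ⊤ | out ⊤ | ==

Converged values:
  [0] ⊤
  [1] 6
  [2] ⊤
  [3] ⊤

⊤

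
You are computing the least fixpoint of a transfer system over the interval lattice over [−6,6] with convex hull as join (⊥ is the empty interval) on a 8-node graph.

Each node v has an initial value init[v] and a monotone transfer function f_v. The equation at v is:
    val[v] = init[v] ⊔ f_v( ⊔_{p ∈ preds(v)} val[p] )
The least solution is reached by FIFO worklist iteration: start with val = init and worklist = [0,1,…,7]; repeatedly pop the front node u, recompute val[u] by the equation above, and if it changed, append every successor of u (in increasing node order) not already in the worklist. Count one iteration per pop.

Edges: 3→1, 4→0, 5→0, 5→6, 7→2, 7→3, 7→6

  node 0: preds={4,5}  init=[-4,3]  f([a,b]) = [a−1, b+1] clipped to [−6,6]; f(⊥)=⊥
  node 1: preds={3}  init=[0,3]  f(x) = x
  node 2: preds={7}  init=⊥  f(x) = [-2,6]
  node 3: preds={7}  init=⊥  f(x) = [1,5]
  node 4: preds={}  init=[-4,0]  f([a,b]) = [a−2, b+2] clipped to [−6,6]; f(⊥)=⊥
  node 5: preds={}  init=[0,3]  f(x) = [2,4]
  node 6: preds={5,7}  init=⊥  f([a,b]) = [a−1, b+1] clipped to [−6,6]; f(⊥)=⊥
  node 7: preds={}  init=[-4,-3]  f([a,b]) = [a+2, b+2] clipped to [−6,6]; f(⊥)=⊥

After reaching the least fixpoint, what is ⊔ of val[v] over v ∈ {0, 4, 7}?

Worklist (10 pops):
  #1 pop 0: in=[-4,3] → [-5,4] (was [-4,3]); enqueue []
  #2 pop 1: in=⊥ → [0,3] (no change)
  #3 pop 2: in=[-4,-3] → [-2,6] (was ⊥); enqueue []
  #4 pop 3: in=[-4,-3] → [1,5] (was ⊥); enqueue [1]
  #5 pop 4: in=⊥ → [-4,0] (no change)
  #6 pop 5: in=⊥ → [0,4] (was [0,3]); enqueue [0]
  #7 pop 6: in=[-4,4] → [-5,5] (was ⊥); enqueue []
  #8 pop 7: in=⊥ → [-4,-3] (no change)
  #9 pop 1: in=[1,5] → [0,5] (was [0,3]); enqueue []
  #10 pop 0: in=[-4,4] → [-5,5] (was [-5,4]); enqueue []

Fixpoint:
  val[0] = [-5,5]
  val[1] = [0,5]
  val[2] = [-2,6]
  val[3] = [1,5]
  val[4] = [-4,0]
  val[5] = [0,4]
  val[6] = [-5,5]
  val[7] = [-4,-3]

[-5,5]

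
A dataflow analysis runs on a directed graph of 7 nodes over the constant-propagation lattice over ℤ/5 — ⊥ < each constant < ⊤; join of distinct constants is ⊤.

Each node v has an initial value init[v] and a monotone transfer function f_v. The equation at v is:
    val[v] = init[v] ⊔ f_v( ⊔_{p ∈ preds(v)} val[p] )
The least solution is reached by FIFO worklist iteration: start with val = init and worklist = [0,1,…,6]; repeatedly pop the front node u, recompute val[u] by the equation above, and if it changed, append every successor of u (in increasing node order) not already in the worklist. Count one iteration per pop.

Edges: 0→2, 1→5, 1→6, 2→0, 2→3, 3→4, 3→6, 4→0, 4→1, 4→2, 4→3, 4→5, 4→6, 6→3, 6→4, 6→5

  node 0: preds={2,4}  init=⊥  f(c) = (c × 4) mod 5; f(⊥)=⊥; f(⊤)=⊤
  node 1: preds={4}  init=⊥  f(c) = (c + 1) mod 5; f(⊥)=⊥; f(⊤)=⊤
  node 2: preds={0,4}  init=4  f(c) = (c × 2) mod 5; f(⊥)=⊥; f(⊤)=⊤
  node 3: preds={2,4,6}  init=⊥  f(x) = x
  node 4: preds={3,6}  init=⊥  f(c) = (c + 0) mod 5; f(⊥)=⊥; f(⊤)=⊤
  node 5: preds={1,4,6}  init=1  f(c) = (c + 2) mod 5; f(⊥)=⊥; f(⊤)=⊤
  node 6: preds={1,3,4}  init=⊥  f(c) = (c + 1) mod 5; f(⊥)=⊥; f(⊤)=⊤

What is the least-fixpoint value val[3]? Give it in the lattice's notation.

⊤

Trace (14 dequeues):
  [1] u=0 | in 4 | out 1 | prev ⊥ | push {}
  [2] u=1 | in ⊥ | out ⊥ | ==
  [3] u=2 | in 1 | out ⊤ | prev 4 | push {0}
  [4] u=3 | in ⊤ | out ⊤ | prev ⊥ | push {}
  [5] u=4 | in ⊤ | out ⊤ | prev ⊥ | push {1,2,3}
  [6] u=5 | in ⊤ | out ⊤ | prev 1 | push {}
  [7] u=6 | in ⊤ | out ⊤ | prev ⊥ | push {4,5}
  [8] u=0 | in ⊤ | out ⊤ | prev 1 | push {}
  [9] u=1 | in ⊤ | out ⊤ | prev ⊥ | push {6}
  [10] u=2 | in ⊤ | out ⊤ | ==
  [11] u=3 | in ⊤ | out ⊤ | ==
  [12] u=4 | in ⊤ | out ⊤ | ==
  [13] u=5 | in ⊤ | out ⊤ | ==
  [14] u=6 | in ⊤ | out ⊤ | ==

Converged values:
  [0] ⊤
  [1] ⊤
  [2] ⊤
  [3] ⊤
  [4] ⊤
  [5] ⊤
  [6] ⊤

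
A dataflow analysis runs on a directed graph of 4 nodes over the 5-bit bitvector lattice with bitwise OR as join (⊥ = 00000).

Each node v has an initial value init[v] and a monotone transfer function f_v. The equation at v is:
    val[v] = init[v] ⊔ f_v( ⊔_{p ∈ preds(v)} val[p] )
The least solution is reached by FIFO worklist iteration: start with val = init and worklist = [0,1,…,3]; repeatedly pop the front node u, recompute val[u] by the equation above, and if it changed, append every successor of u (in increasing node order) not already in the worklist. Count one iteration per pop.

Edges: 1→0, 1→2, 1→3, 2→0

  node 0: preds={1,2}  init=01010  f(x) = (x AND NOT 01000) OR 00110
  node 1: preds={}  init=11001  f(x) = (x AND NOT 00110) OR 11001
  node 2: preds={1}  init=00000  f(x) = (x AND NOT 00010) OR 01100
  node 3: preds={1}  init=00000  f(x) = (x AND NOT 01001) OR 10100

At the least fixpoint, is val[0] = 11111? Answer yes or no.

Worklist (5 pops):
  #1 pop 0: in=11001 → 11111 (was 01010); enqueue []
  #2 pop 1: in=00000 → 11001 (no change)
  #3 pop 2: in=11001 → 11101 (was 00000); enqueue [0]
  #4 pop 3: in=11001 → 10100 (was 00000); enqueue []
  #5 pop 0: in=11101 → 11111 (no change)

Fixpoint:
  val[0] = 11111
  val[1] = 11001
  val[2] = 11101
  val[3] = 10100

yes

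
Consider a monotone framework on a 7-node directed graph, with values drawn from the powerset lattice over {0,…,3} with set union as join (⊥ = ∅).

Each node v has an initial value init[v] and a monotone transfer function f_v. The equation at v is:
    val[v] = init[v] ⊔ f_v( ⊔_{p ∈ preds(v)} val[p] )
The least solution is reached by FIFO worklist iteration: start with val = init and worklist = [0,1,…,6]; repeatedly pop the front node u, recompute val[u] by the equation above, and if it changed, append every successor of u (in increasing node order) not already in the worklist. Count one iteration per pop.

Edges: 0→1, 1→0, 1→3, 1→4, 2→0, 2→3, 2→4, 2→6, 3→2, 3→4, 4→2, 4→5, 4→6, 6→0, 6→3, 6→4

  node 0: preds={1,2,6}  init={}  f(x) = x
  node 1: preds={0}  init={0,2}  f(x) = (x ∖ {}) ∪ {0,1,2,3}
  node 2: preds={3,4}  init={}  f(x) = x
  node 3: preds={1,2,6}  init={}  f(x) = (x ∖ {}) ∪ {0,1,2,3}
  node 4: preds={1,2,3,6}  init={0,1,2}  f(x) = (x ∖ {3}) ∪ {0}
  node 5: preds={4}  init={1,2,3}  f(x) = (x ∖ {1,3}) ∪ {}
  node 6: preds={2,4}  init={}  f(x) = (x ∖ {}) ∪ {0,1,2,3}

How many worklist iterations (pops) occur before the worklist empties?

Worklist (14 pops):
  #1 pop 0: in={0,2} → {0,2} (was {}); enqueue []
  #2 pop 1: in={0,2} → {0,1,2,3} (was {0,2}); enqueue [0]
  #3 pop 2: in={0,1,2} → {0,1,2} (was {}); enqueue []
  #4 pop 3: in={0,1,2,3} → {0,1,2,3} (was {}); enqueue [2]
  #5 pop 4: in={0,1,2,3} → {0,1,2} (no change)
  #6 pop 5: in={0,1,2} → {0,1,2,3} (was {1,2,3}); enqueue []
  #7 pop 6: in={0,1,2} → {0,1,2,3} (was {}); enqueue [3,4]
  #8 pop 0: in={0,1,2,3} → {0,1,2,3} (was {0,2}); enqueue [1]
  #9 pop 2: in={0,1,2,3} → {0,1,2,3} (was {0,1,2}); enqueue [0,6]
  #10 pop 3: in={0,1,2,3} → {0,1,2,3} (no change)
  #11 pop 4: in={0,1,2,3} → {0,1,2} (no change)
  #12 pop 1: in={0,1,2,3} → {0,1,2,3} (no change)
  #13 pop 0: in={0,1,2,3} → {0,1,2,3} (no change)
  #14 pop 6: in={0,1,2,3} → {0,1,2,3} (no change)

Fixpoint:
  val[0] = {0,1,2,3}
  val[1] = {0,1,2,3}
  val[2] = {0,1,2,3}
  val[3] = {0,1,2,3}
  val[4] = {0,1,2}
  val[5] = {0,1,2,3}
  val[6] = {0,1,2,3}

14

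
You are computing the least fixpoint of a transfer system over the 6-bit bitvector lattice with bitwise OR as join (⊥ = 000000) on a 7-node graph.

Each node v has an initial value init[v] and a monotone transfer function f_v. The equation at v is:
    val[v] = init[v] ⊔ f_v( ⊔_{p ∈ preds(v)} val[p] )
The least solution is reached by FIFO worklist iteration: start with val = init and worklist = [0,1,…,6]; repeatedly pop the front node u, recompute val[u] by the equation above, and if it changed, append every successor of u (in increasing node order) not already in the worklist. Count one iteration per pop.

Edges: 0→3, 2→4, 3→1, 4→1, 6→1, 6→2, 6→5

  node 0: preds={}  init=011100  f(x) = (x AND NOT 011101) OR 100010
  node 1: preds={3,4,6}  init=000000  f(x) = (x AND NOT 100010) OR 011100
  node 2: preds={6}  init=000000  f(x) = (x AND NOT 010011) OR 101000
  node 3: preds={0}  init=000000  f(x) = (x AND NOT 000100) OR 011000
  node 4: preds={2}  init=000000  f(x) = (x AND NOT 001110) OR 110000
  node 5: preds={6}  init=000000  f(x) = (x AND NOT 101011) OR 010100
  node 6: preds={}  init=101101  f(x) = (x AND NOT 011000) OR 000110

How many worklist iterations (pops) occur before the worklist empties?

Trace (10 dequeues):
  [1] u=0 | in 000000 | out 111110 | prev 011100 | push {}
  [2] u=1 | in 101101 | out 011101 | prev 000000 | push {}
  [3] u=2 | in 101101 | out 101100 | prev 000000 | push {}
  [4] u=3 | in 111110 | out 111010 | prev 000000 | push {1}
  [5] u=4 | in 101100 | out 110000 | prev 000000 | push {}
  [6] u=5 | in 101101 | out 010100 | prev 000000 | push {}
  [7] u=6 | in 000000 | out 101111 | prev 101101 | push {2,5}
  [8] u=1 | in 111111 | out 011101 | ==
  [9] u=2 | in 101111 | out 101100 | ==
  [10] u=5 | in 101111 | out 010100 | ==

Converged values:
  [0] 111110
  [1] 011101
  [2] 101100
  [3] 111010
  [4] 110000
  [5] 010100
  [6] 101111

10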